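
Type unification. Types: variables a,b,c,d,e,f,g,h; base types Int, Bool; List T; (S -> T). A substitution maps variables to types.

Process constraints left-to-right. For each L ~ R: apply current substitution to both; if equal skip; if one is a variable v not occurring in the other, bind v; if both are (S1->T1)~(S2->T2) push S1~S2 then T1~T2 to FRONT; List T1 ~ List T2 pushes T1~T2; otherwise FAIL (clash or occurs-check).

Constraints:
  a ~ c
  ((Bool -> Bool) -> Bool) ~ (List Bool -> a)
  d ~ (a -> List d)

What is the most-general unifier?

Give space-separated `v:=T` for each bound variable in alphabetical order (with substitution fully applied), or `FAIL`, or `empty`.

Answer: FAIL

Derivation:
step 1: unify a ~ c  [subst: {-} | 2 pending]
  bind a := c
step 2: unify ((Bool -> Bool) -> Bool) ~ (List Bool -> c)  [subst: {a:=c} | 1 pending]
  -> decompose arrow: push (Bool -> Bool)~List Bool, Bool~c
step 3: unify (Bool -> Bool) ~ List Bool  [subst: {a:=c} | 2 pending]
  clash: (Bool -> Bool) vs List Bool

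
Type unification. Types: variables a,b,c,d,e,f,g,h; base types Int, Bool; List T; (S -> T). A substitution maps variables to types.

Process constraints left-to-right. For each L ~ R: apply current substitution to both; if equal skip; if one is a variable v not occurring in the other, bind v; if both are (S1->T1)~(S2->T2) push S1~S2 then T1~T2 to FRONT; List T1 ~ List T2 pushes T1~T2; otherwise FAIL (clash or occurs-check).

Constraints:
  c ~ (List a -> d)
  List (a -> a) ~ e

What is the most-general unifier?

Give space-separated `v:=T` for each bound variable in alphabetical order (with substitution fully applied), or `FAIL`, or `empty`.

Answer: c:=(List a -> d) e:=List (a -> a)

Derivation:
step 1: unify c ~ (List a -> d)  [subst: {-} | 1 pending]
  bind c := (List a -> d)
step 2: unify List (a -> a) ~ e  [subst: {c:=(List a -> d)} | 0 pending]
  bind e := List (a -> a)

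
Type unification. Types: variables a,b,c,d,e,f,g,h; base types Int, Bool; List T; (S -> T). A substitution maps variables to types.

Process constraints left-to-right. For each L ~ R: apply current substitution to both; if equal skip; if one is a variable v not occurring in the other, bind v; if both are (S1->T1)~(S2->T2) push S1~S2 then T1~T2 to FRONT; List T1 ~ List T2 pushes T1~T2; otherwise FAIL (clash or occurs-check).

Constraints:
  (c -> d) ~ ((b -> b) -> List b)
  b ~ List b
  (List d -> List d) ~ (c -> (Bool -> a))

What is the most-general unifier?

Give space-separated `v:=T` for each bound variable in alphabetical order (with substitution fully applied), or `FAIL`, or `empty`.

step 1: unify (c -> d) ~ ((b -> b) -> List b)  [subst: {-} | 2 pending]
  -> decompose arrow: push c~(b -> b), d~List b
step 2: unify c ~ (b -> b)  [subst: {-} | 3 pending]
  bind c := (b -> b)
step 3: unify d ~ List b  [subst: {c:=(b -> b)} | 2 pending]
  bind d := List b
step 4: unify b ~ List b  [subst: {c:=(b -> b), d:=List b} | 1 pending]
  occurs-check fail: b in List b

Answer: FAIL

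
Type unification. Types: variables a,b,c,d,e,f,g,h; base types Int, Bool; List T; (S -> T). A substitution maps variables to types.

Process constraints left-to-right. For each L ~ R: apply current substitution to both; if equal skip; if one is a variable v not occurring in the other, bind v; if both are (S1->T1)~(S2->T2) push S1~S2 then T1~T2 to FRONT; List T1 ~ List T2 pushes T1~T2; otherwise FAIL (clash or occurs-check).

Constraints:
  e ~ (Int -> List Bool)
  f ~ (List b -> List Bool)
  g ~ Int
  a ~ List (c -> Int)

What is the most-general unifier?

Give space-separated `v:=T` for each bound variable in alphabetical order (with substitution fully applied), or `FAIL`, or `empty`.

Answer: a:=List (c -> Int) e:=(Int -> List Bool) f:=(List b -> List Bool) g:=Int

Derivation:
step 1: unify e ~ (Int -> List Bool)  [subst: {-} | 3 pending]
  bind e := (Int -> List Bool)
step 2: unify f ~ (List b -> List Bool)  [subst: {e:=(Int -> List Bool)} | 2 pending]
  bind f := (List b -> List Bool)
step 3: unify g ~ Int  [subst: {e:=(Int -> List Bool), f:=(List b -> List Bool)} | 1 pending]
  bind g := Int
step 4: unify a ~ List (c -> Int)  [subst: {e:=(Int -> List Bool), f:=(List b -> List Bool), g:=Int} | 0 pending]
  bind a := List (c -> Int)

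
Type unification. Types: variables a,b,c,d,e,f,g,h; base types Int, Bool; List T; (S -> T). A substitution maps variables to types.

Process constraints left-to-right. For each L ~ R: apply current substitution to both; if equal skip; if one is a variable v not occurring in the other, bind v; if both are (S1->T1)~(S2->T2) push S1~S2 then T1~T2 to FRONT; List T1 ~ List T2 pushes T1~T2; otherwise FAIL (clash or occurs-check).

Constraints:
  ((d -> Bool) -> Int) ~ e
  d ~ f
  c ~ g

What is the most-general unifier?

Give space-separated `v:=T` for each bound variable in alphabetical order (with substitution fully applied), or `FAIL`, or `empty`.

Answer: c:=g d:=f e:=((f -> Bool) -> Int)

Derivation:
step 1: unify ((d -> Bool) -> Int) ~ e  [subst: {-} | 2 pending]
  bind e := ((d -> Bool) -> Int)
step 2: unify d ~ f  [subst: {e:=((d -> Bool) -> Int)} | 1 pending]
  bind d := f
step 3: unify c ~ g  [subst: {e:=((d -> Bool) -> Int), d:=f} | 0 pending]
  bind c := g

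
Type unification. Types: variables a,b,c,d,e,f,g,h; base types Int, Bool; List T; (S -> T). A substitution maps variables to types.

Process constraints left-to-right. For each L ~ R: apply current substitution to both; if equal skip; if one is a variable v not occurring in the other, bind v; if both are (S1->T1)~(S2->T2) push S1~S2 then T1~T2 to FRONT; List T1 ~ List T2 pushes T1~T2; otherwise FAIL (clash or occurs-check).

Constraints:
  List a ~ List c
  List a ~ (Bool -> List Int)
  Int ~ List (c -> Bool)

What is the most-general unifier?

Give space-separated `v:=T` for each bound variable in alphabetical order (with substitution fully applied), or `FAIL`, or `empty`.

step 1: unify List a ~ List c  [subst: {-} | 2 pending]
  -> decompose List: push a~c
step 2: unify a ~ c  [subst: {-} | 2 pending]
  bind a := c
step 3: unify List c ~ (Bool -> List Int)  [subst: {a:=c} | 1 pending]
  clash: List c vs (Bool -> List Int)

Answer: FAIL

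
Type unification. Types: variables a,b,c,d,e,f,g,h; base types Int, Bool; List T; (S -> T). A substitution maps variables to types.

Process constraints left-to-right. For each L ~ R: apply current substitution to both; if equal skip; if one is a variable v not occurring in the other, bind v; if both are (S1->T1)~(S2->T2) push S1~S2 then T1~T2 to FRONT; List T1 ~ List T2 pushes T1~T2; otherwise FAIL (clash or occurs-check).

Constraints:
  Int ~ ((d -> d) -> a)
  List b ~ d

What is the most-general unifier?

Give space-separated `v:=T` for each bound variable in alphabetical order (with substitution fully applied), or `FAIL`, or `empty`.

Answer: FAIL

Derivation:
step 1: unify Int ~ ((d -> d) -> a)  [subst: {-} | 1 pending]
  clash: Int vs ((d -> d) -> a)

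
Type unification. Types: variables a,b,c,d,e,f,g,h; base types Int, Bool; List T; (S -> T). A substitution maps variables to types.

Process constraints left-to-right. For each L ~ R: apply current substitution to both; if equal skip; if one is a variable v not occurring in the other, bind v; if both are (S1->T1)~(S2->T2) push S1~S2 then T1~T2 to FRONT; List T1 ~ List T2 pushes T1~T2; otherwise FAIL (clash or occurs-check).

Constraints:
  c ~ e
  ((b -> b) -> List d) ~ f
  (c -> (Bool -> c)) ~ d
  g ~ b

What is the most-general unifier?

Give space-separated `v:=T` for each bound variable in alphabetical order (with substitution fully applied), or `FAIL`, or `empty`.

step 1: unify c ~ e  [subst: {-} | 3 pending]
  bind c := e
step 2: unify ((b -> b) -> List d) ~ f  [subst: {c:=e} | 2 pending]
  bind f := ((b -> b) -> List d)
step 3: unify (e -> (Bool -> e)) ~ d  [subst: {c:=e, f:=((b -> b) -> List d)} | 1 pending]
  bind d := (e -> (Bool -> e))
step 4: unify g ~ b  [subst: {c:=e, f:=((b -> b) -> List d), d:=(e -> (Bool -> e))} | 0 pending]
  bind g := b

Answer: c:=e d:=(e -> (Bool -> e)) f:=((b -> b) -> List (e -> (Bool -> e))) g:=b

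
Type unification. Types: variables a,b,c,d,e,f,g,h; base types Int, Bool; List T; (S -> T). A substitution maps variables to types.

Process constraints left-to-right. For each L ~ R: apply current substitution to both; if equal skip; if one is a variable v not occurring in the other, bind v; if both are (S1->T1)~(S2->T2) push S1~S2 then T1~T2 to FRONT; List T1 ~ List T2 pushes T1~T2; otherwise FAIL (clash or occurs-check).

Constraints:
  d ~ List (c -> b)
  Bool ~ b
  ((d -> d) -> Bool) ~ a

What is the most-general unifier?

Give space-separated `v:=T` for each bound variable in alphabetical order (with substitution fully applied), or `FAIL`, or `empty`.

Answer: a:=((List (c -> Bool) -> List (c -> Bool)) -> Bool) b:=Bool d:=List (c -> Bool)

Derivation:
step 1: unify d ~ List (c -> b)  [subst: {-} | 2 pending]
  bind d := List (c -> b)
step 2: unify Bool ~ b  [subst: {d:=List (c -> b)} | 1 pending]
  bind b := Bool
step 3: unify ((List (c -> Bool) -> List (c -> Bool)) -> Bool) ~ a  [subst: {d:=List (c -> b), b:=Bool} | 0 pending]
  bind a := ((List (c -> Bool) -> List (c -> Bool)) -> Bool)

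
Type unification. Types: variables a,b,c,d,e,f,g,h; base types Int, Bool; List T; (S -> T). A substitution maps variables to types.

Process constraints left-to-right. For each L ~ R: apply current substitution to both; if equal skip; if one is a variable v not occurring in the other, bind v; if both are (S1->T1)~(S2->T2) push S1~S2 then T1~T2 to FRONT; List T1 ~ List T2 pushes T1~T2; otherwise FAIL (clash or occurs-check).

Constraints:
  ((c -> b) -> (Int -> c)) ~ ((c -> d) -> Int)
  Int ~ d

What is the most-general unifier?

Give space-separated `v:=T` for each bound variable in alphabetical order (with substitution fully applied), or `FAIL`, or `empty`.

Answer: FAIL

Derivation:
step 1: unify ((c -> b) -> (Int -> c)) ~ ((c -> d) -> Int)  [subst: {-} | 1 pending]
  -> decompose arrow: push (c -> b)~(c -> d), (Int -> c)~Int
step 2: unify (c -> b) ~ (c -> d)  [subst: {-} | 2 pending]
  -> decompose arrow: push c~c, b~d
step 3: unify c ~ c  [subst: {-} | 3 pending]
  -> identical, skip
step 4: unify b ~ d  [subst: {-} | 2 pending]
  bind b := d
step 5: unify (Int -> c) ~ Int  [subst: {b:=d} | 1 pending]
  clash: (Int -> c) vs Int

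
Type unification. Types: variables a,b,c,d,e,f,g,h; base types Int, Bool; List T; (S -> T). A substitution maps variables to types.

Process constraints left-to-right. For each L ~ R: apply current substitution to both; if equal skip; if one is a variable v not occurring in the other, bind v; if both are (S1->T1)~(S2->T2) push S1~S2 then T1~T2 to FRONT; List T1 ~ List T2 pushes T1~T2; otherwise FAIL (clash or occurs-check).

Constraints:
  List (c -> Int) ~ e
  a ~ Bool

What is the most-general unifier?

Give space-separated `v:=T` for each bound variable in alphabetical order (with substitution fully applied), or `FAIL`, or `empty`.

Answer: a:=Bool e:=List (c -> Int)

Derivation:
step 1: unify List (c -> Int) ~ e  [subst: {-} | 1 pending]
  bind e := List (c -> Int)
step 2: unify a ~ Bool  [subst: {e:=List (c -> Int)} | 0 pending]
  bind a := Bool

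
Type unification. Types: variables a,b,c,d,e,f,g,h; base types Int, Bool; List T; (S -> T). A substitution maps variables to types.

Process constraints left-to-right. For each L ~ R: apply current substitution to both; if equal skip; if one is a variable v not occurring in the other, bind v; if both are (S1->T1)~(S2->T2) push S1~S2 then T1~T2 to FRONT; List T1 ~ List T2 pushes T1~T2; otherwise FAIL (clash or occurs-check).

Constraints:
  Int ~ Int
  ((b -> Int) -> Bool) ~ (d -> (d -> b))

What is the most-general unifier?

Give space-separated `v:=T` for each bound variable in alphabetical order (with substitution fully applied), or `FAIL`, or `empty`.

step 1: unify Int ~ Int  [subst: {-} | 1 pending]
  -> identical, skip
step 2: unify ((b -> Int) -> Bool) ~ (d -> (d -> b))  [subst: {-} | 0 pending]
  -> decompose arrow: push (b -> Int)~d, Bool~(d -> b)
step 3: unify (b -> Int) ~ d  [subst: {-} | 1 pending]
  bind d := (b -> Int)
step 4: unify Bool ~ ((b -> Int) -> b)  [subst: {d:=(b -> Int)} | 0 pending]
  clash: Bool vs ((b -> Int) -> b)

Answer: FAIL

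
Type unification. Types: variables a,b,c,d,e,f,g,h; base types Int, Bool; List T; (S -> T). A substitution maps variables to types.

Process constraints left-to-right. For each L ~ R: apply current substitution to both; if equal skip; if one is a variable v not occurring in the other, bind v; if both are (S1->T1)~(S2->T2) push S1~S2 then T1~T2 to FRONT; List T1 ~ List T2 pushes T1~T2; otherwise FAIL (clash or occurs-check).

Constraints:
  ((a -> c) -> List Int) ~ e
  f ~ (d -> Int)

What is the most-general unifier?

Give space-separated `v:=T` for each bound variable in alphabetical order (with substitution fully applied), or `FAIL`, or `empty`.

Answer: e:=((a -> c) -> List Int) f:=(d -> Int)

Derivation:
step 1: unify ((a -> c) -> List Int) ~ e  [subst: {-} | 1 pending]
  bind e := ((a -> c) -> List Int)
step 2: unify f ~ (d -> Int)  [subst: {e:=((a -> c) -> List Int)} | 0 pending]
  bind f := (d -> Int)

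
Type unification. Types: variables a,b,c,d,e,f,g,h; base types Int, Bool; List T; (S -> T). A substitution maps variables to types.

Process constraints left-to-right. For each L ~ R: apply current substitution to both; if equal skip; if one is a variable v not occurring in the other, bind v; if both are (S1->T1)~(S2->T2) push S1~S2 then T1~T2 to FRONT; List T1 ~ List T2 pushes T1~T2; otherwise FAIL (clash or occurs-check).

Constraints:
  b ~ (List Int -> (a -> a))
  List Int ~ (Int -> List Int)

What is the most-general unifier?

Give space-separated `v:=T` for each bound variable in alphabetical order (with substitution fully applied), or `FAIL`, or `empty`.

step 1: unify b ~ (List Int -> (a -> a))  [subst: {-} | 1 pending]
  bind b := (List Int -> (a -> a))
step 2: unify List Int ~ (Int -> List Int)  [subst: {b:=(List Int -> (a -> a))} | 0 pending]
  clash: List Int vs (Int -> List Int)

Answer: FAIL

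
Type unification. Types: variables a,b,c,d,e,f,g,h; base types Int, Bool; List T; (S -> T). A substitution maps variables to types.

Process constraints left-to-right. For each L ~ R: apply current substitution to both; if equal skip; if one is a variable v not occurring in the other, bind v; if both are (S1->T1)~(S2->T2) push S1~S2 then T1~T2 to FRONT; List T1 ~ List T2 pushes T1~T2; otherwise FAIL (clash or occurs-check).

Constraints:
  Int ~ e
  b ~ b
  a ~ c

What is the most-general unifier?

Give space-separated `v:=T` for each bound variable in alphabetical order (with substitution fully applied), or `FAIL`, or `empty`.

step 1: unify Int ~ e  [subst: {-} | 2 pending]
  bind e := Int
step 2: unify b ~ b  [subst: {e:=Int} | 1 pending]
  -> identical, skip
step 3: unify a ~ c  [subst: {e:=Int} | 0 pending]
  bind a := c

Answer: a:=c e:=Int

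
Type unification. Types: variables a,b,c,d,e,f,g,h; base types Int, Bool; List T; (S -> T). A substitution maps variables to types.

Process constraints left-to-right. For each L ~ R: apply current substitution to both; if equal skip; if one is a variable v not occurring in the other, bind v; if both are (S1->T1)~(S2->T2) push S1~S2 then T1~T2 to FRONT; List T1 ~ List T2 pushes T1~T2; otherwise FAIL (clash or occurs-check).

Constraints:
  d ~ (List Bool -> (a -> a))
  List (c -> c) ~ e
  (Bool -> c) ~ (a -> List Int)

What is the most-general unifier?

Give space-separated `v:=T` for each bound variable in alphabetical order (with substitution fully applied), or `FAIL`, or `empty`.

Answer: a:=Bool c:=List Int d:=(List Bool -> (Bool -> Bool)) e:=List (List Int -> List Int)

Derivation:
step 1: unify d ~ (List Bool -> (a -> a))  [subst: {-} | 2 pending]
  bind d := (List Bool -> (a -> a))
step 2: unify List (c -> c) ~ e  [subst: {d:=(List Bool -> (a -> a))} | 1 pending]
  bind e := List (c -> c)
step 3: unify (Bool -> c) ~ (a -> List Int)  [subst: {d:=(List Bool -> (a -> a)), e:=List (c -> c)} | 0 pending]
  -> decompose arrow: push Bool~a, c~List Int
step 4: unify Bool ~ a  [subst: {d:=(List Bool -> (a -> a)), e:=List (c -> c)} | 1 pending]
  bind a := Bool
step 5: unify c ~ List Int  [subst: {d:=(List Bool -> (a -> a)), e:=List (c -> c), a:=Bool} | 0 pending]
  bind c := List Int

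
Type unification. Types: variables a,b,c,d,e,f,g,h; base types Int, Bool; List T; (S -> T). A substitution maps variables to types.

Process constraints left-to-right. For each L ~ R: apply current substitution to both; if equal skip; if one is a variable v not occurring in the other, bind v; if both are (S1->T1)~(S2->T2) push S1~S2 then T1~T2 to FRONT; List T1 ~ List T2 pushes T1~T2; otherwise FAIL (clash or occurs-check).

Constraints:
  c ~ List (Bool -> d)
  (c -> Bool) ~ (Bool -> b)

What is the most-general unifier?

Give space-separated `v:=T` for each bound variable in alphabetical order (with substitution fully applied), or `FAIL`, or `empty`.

Answer: FAIL

Derivation:
step 1: unify c ~ List (Bool -> d)  [subst: {-} | 1 pending]
  bind c := List (Bool -> d)
step 2: unify (List (Bool -> d) -> Bool) ~ (Bool -> b)  [subst: {c:=List (Bool -> d)} | 0 pending]
  -> decompose arrow: push List (Bool -> d)~Bool, Bool~b
step 3: unify List (Bool -> d) ~ Bool  [subst: {c:=List (Bool -> d)} | 1 pending]
  clash: List (Bool -> d) vs Bool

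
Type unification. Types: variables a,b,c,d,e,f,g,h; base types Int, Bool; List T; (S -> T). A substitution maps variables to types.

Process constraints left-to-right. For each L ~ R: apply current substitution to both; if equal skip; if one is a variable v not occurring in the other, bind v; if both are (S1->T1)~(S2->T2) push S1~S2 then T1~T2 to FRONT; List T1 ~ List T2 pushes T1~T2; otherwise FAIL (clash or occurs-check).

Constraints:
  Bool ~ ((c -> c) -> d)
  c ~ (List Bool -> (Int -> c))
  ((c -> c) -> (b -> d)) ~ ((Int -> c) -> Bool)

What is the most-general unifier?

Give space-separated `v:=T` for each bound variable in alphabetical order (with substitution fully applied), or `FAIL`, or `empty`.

step 1: unify Bool ~ ((c -> c) -> d)  [subst: {-} | 2 pending]
  clash: Bool vs ((c -> c) -> d)

Answer: FAIL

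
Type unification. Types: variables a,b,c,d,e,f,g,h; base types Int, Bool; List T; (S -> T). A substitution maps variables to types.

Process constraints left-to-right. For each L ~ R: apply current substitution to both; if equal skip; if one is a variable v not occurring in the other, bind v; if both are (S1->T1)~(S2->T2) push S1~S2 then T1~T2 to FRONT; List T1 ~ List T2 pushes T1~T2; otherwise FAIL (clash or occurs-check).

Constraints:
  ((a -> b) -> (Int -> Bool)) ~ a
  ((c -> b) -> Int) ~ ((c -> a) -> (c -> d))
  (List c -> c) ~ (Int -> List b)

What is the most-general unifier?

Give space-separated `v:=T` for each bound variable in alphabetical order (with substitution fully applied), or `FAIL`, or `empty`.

step 1: unify ((a -> b) -> (Int -> Bool)) ~ a  [subst: {-} | 2 pending]
  occurs-check fail

Answer: FAIL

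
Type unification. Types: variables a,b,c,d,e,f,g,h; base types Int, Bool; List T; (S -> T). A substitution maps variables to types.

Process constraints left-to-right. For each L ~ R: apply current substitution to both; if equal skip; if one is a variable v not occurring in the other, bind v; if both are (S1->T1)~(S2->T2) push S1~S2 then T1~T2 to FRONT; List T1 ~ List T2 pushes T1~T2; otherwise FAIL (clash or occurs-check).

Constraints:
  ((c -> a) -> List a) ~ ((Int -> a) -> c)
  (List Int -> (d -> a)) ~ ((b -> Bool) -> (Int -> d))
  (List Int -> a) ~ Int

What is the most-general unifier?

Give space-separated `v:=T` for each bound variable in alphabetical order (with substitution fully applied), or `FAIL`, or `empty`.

step 1: unify ((c -> a) -> List a) ~ ((Int -> a) -> c)  [subst: {-} | 2 pending]
  -> decompose arrow: push (c -> a)~(Int -> a), List a~c
step 2: unify (c -> a) ~ (Int -> a)  [subst: {-} | 3 pending]
  -> decompose arrow: push c~Int, a~a
step 3: unify c ~ Int  [subst: {-} | 4 pending]
  bind c := Int
step 4: unify a ~ a  [subst: {c:=Int} | 3 pending]
  -> identical, skip
step 5: unify List a ~ Int  [subst: {c:=Int} | 2 pending]
  clash: List a vs Int

Answer: FAIL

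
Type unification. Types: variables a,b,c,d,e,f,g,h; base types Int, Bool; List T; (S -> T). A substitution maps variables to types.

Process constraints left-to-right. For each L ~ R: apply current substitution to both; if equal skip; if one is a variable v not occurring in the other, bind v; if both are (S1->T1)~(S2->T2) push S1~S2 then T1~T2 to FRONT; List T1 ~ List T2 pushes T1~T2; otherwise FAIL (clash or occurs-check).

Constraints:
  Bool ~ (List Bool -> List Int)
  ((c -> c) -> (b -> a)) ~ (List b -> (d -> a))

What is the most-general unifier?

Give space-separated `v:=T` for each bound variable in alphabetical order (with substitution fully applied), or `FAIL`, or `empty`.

Answer: FAIL

Derivation:
step 1: unify Bool ~ (List Bool -> List Int)  [subst: {-} | 1 pending]
  clash: Bool vs (List Bool -> List Int)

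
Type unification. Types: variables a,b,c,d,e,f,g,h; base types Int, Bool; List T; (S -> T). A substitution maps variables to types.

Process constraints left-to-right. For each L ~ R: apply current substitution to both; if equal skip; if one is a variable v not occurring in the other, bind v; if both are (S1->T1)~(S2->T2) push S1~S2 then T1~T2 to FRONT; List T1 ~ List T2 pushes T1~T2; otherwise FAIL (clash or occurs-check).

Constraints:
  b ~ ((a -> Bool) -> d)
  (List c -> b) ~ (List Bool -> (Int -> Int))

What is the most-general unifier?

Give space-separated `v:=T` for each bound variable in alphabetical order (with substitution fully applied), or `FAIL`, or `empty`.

Answer: FAIL

Derivation:
step 1: unify b ~ ((a -> Bool) -> d)  [subst: {-} | 1 pending]
  bind b := ((a -> Bool) -> d)
step 2: unify (List c -> ((a -> Bool) -> d)) ~ (List Bool -> (Int -> Int))  [subst: {b:=((a -> Bool) -> d)} | 0 pending]
  -> decompose arrow: push List c~List Bool, ((a -> Bool) -> d)~(Int -> Int)
step 3: unify List c ~ List Bool  [subst: {b:=((a -> Bool) -> d)} | 1 pending]
  -> decompose List: push c~Bool
step 4: unify c ~ Bool  [subst: {b:=((a -> Bool) -> d)} | 1 pending]
  bind c := Bool
step 5: unify ((a -> Bool) -> d) ~ (Int -> Int)  [subst: {b:=((a -> Bool) -> d), c:=Bool} | 0 pending]
  -> decompose arrow: push (a -> Bool)~Int, d~Int
step 6: unify (a -> Bool) ~ Int  [subst: {b:=((a -> Bool) -> d), c:=Bool} | 1 pending]
  clash: (a -> Bool) vs Int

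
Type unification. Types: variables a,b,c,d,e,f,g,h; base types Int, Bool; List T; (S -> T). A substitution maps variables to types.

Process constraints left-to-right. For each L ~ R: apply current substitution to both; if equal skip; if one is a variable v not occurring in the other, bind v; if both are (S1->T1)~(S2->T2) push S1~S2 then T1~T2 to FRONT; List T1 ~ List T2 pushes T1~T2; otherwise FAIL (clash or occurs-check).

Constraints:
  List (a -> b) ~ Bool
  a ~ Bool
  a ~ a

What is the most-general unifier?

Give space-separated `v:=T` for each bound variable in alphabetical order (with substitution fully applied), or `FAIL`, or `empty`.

Answer: FAIL

Derivation:
step 1: unify List (a -> b) ~ Bool  [subst: {-} | 2 pending]
  clash: List (a -> b) vs Bool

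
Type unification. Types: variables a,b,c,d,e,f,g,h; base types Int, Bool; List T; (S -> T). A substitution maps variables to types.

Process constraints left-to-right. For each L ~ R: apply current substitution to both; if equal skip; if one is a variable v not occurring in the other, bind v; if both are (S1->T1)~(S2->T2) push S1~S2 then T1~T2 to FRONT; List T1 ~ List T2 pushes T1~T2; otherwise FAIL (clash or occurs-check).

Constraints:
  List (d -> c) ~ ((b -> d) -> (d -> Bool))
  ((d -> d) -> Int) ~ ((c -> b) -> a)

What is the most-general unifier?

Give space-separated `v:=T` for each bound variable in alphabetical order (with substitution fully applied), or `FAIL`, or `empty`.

step 1: unify List (d -> c) ~ ((b -> d) -> (d -> Bool))  [subst: {-} | 1 pending]
  clash: List (d -> c) vs ((b -> d) -> (d -> Bool))

Answer: FAIL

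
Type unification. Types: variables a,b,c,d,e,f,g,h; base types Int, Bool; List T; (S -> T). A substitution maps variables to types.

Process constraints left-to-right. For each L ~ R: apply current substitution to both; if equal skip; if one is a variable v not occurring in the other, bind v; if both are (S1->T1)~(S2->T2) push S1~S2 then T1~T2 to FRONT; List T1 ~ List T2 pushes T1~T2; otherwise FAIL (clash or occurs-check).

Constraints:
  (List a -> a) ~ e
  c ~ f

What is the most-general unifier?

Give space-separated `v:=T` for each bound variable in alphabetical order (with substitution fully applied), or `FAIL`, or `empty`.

Answer: c:=f e:=(List a -> a)

Derivation:
step 1: unify (List a -> a) ~ e  [subst: {-} | 1 pending]
  bind e := (List a -> a)
step 2: unify c ~ f  [subst: {e:=(List a -> a)} | 0 pending]
  bind c := f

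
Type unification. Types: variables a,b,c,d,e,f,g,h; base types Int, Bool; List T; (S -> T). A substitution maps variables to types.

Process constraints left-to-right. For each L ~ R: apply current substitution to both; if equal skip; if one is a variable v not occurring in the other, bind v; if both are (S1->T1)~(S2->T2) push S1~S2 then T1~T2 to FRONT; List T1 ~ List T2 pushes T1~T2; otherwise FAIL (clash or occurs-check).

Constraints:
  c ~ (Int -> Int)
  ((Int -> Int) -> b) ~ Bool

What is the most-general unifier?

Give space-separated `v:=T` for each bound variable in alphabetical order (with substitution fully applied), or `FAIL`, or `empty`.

Answer: FAIL

Derivation:
step 1: unify c ~ (Int -> Int)  [subst: {-} | 1 pending]
  bind c := (Int -> Int)
step 2: unify ((Int -> Int) -> b) ~ Bool  [subst: {c:=(Int -> Int)} | 0 pending]
  clash: ((Int -> Int) -> b) vs Bool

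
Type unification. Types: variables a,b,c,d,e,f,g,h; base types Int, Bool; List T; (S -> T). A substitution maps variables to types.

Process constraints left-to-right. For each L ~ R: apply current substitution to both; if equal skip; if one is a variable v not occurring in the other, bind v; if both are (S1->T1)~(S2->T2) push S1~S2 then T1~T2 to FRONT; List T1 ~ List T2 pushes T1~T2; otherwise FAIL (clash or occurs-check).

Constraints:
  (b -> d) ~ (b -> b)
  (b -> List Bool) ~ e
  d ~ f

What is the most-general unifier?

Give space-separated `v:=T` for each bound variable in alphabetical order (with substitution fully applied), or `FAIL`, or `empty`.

Answer: b:=f d:=f e:=(f -> List Bool)

Derivation:
step 1: unify (b -> d) ~ (b -> b)  [subst: {-} | 2 pending]
  -> decompose arrow: push b~b, d~b
step 2: unify b ~ b  [subst: {-} | 3 pending]
  -> identical, skip
step 3: unify d ~ b  [subst: {-} | 2 pending]
  bind d := b
step 4: unify (b -> List Bool) ~ e  [subst: {d:=b} | 1 pending]
  bind e := (b -> List Bool)
step 5: unify b ~ f  [subst: {d:=b, e:=(b -> List Bool)} | 0 pending]
  bind b := f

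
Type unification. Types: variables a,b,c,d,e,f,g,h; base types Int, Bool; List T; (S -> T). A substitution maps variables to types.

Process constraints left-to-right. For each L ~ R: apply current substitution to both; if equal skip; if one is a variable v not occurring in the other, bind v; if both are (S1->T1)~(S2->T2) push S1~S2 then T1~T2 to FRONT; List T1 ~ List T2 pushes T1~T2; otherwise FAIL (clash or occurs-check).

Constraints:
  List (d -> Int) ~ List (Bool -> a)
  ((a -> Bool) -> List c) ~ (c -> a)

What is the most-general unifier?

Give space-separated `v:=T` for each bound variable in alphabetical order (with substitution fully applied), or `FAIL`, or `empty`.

Answer: FAIL

Derivation:
step 1: unify List (d -> Int) ~ List (Bool -> a)  [subst: {-} | 1 pending]
  -> decompose List: push (d -> Int)~(Bool -> a)
step 2: unify (d -> Int) ~ (Bool -> a)  [subst: {-} | 1 pending]
  -> decompose arrow: push d~Bool, Int~a
step 3: unify d ~ Bool  [subst: {-} | 2 pending]
  bind d := Bool
step 4: unify Int ~ a  [subst: {d:=Bool} | 1 pending]
  bind a := Int
step 5: unify ((Int -> Bool) -> List c) ~ (c -> Int)  [subst: {d:=Bool, a:=Int} | 0 pending]
  -> decompose arrow: push (Int -> Bool)~c, List c~Int
step 6: unify (Int -> Bool) ~ c  [subst: {d:=Bool, a:=Int} | 1 pending]
  bind c := (Int -> Bool)
step 7: unify List (Int -> Bool) ~ Int  [subst: {d:=Bool, a:=Int, c:=(Int -> Bool)} | 0 pending]
  clash: List (Int -> Bool) vs Int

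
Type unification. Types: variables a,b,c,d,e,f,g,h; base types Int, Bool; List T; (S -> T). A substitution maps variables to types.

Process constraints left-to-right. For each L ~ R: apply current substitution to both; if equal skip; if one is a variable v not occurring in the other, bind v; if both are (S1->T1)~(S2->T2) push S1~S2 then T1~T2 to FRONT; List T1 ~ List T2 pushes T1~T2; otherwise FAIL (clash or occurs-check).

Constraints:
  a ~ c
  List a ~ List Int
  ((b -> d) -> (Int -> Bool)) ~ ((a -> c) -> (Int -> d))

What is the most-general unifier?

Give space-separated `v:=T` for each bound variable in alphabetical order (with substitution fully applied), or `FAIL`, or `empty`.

Answer: FAIL

Derivation:
step 1: unify a ~ c  [subst: {-} | 2 pending]
  bind a := c
step 2: unify List c ~ List Int  [subst: {a:=c} | 1 pending]
  -> decompose List: push c~Int
step 3: unify c ~ Int  [subst: {a:=c} | 1 pending]
  bind c := Int
step 4: unify ((b -> d) -> (Int -> Bool)) ~ ((Int -> Int) -> (Int -> d))  [subst: {a:=c, c:=Int} | 0 pending]
  -> decompose arrow: push (b -> d)~(Int -> Int), (Int -> Bool)~(Int -> d)
step 5: unify (b -> d) ~ (Int -> Int)  [subst: {a:=c, c:=Int} | 1 pending]
  -> decompose arrow: push b~Int, d~Int
step 6: unify b ~ Int  [subst: {a:=c, c:=Int} | 2 pending]
  bind b := Int
step 7: unify d ~ Int  [subst: {a:=c, c:=Int, b:=Int} | 1 pending]
  bind d := Int
step 8: unify (Int -> Bool) ~ (Int -> Int)  [subst: {a:=c, c:=Int, b:=Int, d:=Int} | 0 pending]
  -> decompose arrow: push Int~Int, Bool~Int
step 9: unify Int ~ Int  [subst: {a:=c, c:=Int, b:=Int, d:=Int} | 1 pending]
  -> identical, skip
step 10: unify Bool ~ Int  [subst: {a:=c, c:=Int, b:=Int, d:=Int} | 0 pending]
  clash: Bool vs Int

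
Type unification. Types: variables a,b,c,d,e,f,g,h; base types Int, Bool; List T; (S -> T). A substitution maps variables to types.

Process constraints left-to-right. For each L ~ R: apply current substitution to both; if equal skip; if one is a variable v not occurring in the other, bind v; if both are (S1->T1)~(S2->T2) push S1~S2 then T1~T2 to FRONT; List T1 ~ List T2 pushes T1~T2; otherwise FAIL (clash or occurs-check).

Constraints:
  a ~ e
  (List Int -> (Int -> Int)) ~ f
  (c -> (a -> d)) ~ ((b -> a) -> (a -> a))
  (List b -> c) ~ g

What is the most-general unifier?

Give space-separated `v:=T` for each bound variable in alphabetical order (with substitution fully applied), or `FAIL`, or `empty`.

Answer: a:=e c:=(b -> e) d:=e f:=(List Int -> (Int -> Int)) g:=(List b -> (b -> e))

Derivation:
step 1: unify a ~ e  [subst: {-} | 3 pending]
  bind a := e
step 2: unify (List Int -> (Int -> Int)) ~ f  [subst: {a:=e} | 2 pending]
  bind f := (List Int -> (Int -> Int))
step 3: unify (c -> (e -> d)) ~ ((b -> e) -> (e -> e))  [subst: {a:=e, f:=(List Int -> (Int -> Int))} | 1 pending]
  -> decompose arrow: push c~(b -> e), (e -> d)~(e -> e)
step 4: unify c ~ (b -> e)  [subst: {a:=e, f:=(List Int -> (Int -> Int))} | 2 pending]
  bind c := (b -> e)
step 5: unify (e -> d) ~ (e -> e)  [subst: {a:=e, f:=(List Int -> (Int -> Int)), c:=(b -> e)} | 1 pending]
  -> decompose arrow: push e~e, d~e
step 6: unify e ~ e  [subst: {a:=e, f:=(List Int -> (Int -> Int)), c:=(b -> e)} | 2 pending]
  -> identical, skip
step 7: unify d ~ e  [subst: {a:=e, f:=(List Int -> (Int -> Int)), c:=(b -> e)} | 1 pending]
  bind d := e
step 8: unify (List b -> (b -> e)) ~ g  [subst: {a:=e, f:=(List Int -> (Int -> Int)), c:=(b -> e), d:=e} | 0 pending]
  bind g := (List b -> (b -> e))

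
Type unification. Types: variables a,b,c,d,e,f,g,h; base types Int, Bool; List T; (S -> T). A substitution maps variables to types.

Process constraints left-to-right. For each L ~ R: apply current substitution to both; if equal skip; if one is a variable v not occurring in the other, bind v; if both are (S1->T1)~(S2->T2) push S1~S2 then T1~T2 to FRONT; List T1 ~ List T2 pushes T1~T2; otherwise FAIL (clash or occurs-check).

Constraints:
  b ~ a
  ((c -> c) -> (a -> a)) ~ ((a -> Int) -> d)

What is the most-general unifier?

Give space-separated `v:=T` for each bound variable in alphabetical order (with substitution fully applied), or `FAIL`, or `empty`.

Answer: a:=Int b:=Int c:=Int d:=(Int -> Int)

Derivation:
step 1: unify b ~ a  [subst: {-} | 1 pending]
  bind b := a
step 2: unify ((c -> c) -> (a -> a)) ~ ((a -> Int) -> d)  [subst: {b:=a} | 0 pending]
  -> decompose arrow: push (c -> c)~(a -> Int), (a -> a)~d
step 3: unify (c -> c) ~ (a -> Int)  [subst: {b:=a} | 1 pending]
  -> decompose arrow: push c~a, c~Int
step 4: unify c ~ a  [subst: {b:=a} | 2 pending]
  bind c := a
step 5: unify a ~ Int  [subst: {b:=a, c:=a} | 1 pending]
  bind a := Int
step 6: unify (Int -> Int) ~ d  [subst: {b:=a, c:=a, a:=Int} | 0 pending]
  bind d := (Int -> Int)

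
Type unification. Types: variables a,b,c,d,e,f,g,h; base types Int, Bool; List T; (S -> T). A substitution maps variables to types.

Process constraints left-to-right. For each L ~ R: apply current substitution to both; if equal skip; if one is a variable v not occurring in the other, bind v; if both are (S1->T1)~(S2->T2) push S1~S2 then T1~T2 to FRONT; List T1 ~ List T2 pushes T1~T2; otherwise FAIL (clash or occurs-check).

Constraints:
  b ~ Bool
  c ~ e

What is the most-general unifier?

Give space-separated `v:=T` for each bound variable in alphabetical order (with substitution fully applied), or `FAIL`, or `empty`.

step 1: unify b ~ Bool  [subst: {-} | 1 pending]
  bind b := Bool
step 2: unify c ~ e  [subst: {b:=Bool} | 0 pending]
  bind c := e

Answer: b:=Bool c:=e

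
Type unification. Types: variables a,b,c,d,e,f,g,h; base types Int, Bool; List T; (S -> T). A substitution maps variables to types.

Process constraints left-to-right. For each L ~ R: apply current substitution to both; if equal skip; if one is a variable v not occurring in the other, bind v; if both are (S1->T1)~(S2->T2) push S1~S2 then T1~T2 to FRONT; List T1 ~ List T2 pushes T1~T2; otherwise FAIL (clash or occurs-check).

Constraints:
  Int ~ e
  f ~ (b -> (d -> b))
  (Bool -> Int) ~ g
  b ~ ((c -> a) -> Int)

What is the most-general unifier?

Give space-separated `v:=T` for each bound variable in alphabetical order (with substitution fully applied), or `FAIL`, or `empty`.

Answer: b:=((c -> a) -> Int) e:=Int f:=(((c -> a) -> Int) -> (d -> ((c -> a) -> Int))) g:=(Bool -> Int)

Derivation:
step 1: unify Int ~ e  [subst: {-} | 3 pending]
  bind e := Int
step 2: unify f ~ (b -> (d -> b))  [subst: {e:=Int} | 2 pending]
  bind f := (b -> (d -> b))
step 3: unify (Bool -> Int) ~ g  [subst: {e:=Int, f:=(b -> (d -> b))} | 1 pending]
  bind g := (Bool -> Int)
step 4: unify b ~ ((c -> a) -> Int)  [subst: {e:=Int, f:=(b -> (d -> b)), g:=(Bool -> Int)} | 0 pending]
  bind b := ((c -> a) -> Int)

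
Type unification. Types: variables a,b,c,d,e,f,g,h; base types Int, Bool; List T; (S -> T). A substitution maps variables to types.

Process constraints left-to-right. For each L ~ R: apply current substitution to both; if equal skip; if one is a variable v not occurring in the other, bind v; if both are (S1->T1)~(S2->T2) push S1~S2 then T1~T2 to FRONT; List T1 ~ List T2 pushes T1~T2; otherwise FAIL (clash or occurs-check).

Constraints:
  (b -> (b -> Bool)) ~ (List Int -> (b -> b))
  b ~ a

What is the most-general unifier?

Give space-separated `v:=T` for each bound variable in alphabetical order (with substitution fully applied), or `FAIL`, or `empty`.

Answer: FAIL

Derivation:
step 1: unify (b -> (b -> Bool)) ~ (List Int -> (b -> b))  [subst: {-} | 1 pending]
  -> decompose arrow: push b~List Int, (b -> Bool)~(b -> b)
step 2: unify b ~ List Int  [subst: {-} | 2 pending]
  bind b := List Int
step 3: unify (List Int -> Bool) ~ (List Int -> List Int)  [subst: {b:=List Int} | 1 pending]
  -> decompose arrow: push List Int~List Int, Bool~List Int
step 4: unify List Int ~ List Int  [subst: {b:=List Int} | 2 pending]
  -> identical, skip
step 5: unify Bool ~ List Int  [subst: {b:=List Int} | 1 pending]
  clash: Bool vs List Int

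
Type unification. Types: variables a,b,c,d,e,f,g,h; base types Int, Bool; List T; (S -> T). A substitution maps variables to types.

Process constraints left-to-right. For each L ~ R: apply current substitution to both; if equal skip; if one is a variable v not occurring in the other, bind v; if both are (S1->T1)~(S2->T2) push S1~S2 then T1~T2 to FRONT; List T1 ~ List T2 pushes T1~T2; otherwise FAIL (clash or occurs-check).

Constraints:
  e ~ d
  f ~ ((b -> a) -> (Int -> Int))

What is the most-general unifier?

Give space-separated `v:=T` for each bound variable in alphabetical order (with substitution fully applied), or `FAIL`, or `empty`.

Answer: e:=d f:=((b -> a) -> (Int -> Int))

Derivation:
step 1: unify e ~ d  [subst: {-} | 1 pending]
  bind e := d
step 2: unify f ~ ((b -> a) -> (Int -> Int))  [subst: {e:=d} | 0 pending]
  bind f := ((b -> a) -> (Int -> Int))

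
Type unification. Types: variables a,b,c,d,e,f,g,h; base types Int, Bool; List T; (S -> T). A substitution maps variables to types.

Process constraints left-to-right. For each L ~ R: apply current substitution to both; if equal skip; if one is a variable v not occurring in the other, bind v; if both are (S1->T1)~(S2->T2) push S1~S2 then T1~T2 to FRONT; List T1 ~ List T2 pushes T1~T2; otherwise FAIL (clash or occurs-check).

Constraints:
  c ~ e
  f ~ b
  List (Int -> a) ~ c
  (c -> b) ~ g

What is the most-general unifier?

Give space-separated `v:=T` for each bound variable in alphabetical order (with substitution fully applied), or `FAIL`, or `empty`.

Answer: c:=List (Int -> a) e:=List (Int -> a) f:=b g:=(List (Int -> a) -> b)

Derivation:
step 1: unify c ~ e  [subst: {-} | 3 pending]
  bind c := e
step 2: unify f ~ b  [subst: {c:=e} | 2 pending]
  bind f := b
step 3: unify List (Int -> a) ~ e  [subst: {c:=e, f:=b} | 1 pending]
  bind e := List (Int -> a)
step 4: unify (List (Int -> a) -> b) ~ g  [subst: {c:=e, f:=b, e:=List (Int -> a)} | 0 pending]
  bind g := (List (Int -> a) -> b)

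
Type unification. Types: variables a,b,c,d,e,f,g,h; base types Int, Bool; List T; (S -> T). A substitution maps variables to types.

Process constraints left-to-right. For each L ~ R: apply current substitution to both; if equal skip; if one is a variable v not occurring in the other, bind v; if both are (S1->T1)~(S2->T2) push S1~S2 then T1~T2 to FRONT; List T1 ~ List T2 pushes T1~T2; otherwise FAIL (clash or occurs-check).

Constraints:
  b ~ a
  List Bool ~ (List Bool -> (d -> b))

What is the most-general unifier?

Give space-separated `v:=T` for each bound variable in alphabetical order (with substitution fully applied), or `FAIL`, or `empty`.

Answer: FAIL

Derivation:
step 1: unify b ~ a  [subst: {-} | 1 pending]
  bind b := a
step 2: unify List Bool ~ (List Bool -> (d -> a))  [subst: {b:=a} | 0 pending]
  clash: List Bool vs (List Bool -> (d -> a))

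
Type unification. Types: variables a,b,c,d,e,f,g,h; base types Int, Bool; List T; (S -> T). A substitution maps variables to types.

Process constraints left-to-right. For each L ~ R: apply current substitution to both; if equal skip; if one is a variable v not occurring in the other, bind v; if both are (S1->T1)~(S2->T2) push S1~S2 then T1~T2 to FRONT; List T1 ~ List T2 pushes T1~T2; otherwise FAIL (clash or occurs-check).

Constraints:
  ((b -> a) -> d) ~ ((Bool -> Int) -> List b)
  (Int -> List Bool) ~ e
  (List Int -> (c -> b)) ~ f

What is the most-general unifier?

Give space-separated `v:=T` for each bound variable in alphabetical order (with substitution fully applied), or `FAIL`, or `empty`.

step 1: unify ((b -> a) -> d) ~ ((Bool -> Int) -> List b)  [subst: {-} | 2 pending]
  -> decompose arrow: push (b -> a)~(Bool -> Int), d~List b
step 2: unify (b -> a) ~ (Bool -> Int)  [subst: {-} | 3 pending]
  -> decompose arrow: push b~Bool, a~Int
step 3: unify b ~ Bool  [subst: {-} | 4 pending]
  bind b := Bool
step 4: unify a ~ Int  [subst: {b:=Bool} | 3 pending]
  bind a := Int
step 5: unify d ~ List Bool  [subst: {b:=Bool, a:=Int} | 2 pending]
  bind d := List Bool
step 6: unify (Int -> List Bool) ~ e  [subst: {b:=Bool, a:=Int, d:=List Bool} | 1 pending]
  bind e := (Int -> List Bool)
step 7: unify (List Int -> (c -> Bool)) ~ f  [subst: {b:=Bool, a:=Int, d:=List Bool, e:=(Int -> List Bool)} | 0 pending]
  bind f := (List Int -> (c -> Bool))

Answer: a:=Int b:=Bool d:=List Bool e:=(Int -> List Bool) f:=(List Int -> (c -> Bool))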